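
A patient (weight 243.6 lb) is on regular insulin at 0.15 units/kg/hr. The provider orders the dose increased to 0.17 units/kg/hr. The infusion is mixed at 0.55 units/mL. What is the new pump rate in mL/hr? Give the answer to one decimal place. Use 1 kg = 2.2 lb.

Weight = 243.6 lb ÷ 2.2 lb/kg = 110.7273 kg
Dose = 0.17 units/kg/hr × 110.7273 kg = 18.82364 units/hr
Rate = 18.82364 units/hr ÷ 0.55 units/mL = 34.22479 mL/hr

34.2 mL/hr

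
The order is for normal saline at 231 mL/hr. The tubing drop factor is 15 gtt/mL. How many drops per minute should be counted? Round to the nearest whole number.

58 gtt/min

231 mL/hr ÷ 60 min/hr = 3.85 mL/min
3.85 mL/min × 15 gtt/mL = 57.75 gtt/min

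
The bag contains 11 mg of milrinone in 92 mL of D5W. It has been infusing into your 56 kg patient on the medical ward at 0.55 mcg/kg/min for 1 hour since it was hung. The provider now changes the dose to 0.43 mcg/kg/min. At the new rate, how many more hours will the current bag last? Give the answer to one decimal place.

Initial rate:
Dose = 0.55 mcg/kg/min × 56 kg = 30.8 mcg/min
30.8 mcg/min × 60 min/hr = 1848 mcg/hr
Concentration = 11 mg ÷ 92 mL = 0.1195652 mg/mL = 119.5652 mcg/mL
Rate = 1848 mcg/hr ÷ 119.5652 mcg/mL = 15.456 mL/hr
Volume infused so far = 15.456 mL/hr × 1 hr = 15.456 mL
Volume remaining = 92 − 15.456 = 76.544 mL
New rate:
Dose = 0.43 mcg/kg/min × 56 kg = 24.08 mcg/min
24.08 mcg/min × 60 min/hr = 1444.8 mcg/hr
Rate = 1444.8 mcg/hr ÷ 119.5652 mcg/mL = 12.08378 mL/hr
Time remaining = 76.544 mL ÷ 12.08378 mL/hr = 6.334441 hr

6.3 hours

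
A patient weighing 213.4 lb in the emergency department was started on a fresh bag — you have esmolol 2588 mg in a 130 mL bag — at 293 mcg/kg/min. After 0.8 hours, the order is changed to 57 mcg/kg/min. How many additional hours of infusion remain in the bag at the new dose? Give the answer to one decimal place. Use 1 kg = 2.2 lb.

Initial rate:
Weight = 213.4 lb ÷ 2.2 lb/kg = 97 kg
Dose = 293 mcg/kg/min × 97 kg = 28421 mcg/min
28421 mcg/min × 60 min/hr = 1705260 mcg/hr
Concentration = 2588 mg ÷ 130 mL = 19.90769 mg/mL = 19907.69 mcg/mL
Rate = 1705260 mcg/hr ÷ 19907.69 mcg/mL = 85.65835 mL/hr
Volume infused so far = 85.65835 mL/hr × 0.8 hr = 68.52668 mL
Volume remaining = 130 − 68.52668 = 61.47332 mL
New rate:
Dose = 57 mcg/kg/min × 97 kg = 5529 mcg/min
5529 mcg/min × 60 min/hr = 331740 mcg/hr
Rate = 331740 mcg/hr ÷ 19907.69 mcg/mL = 16.66391 mL/hr
Time remaining = 61.47332 mL ÷ 16.66391 mL/hr = 3.689009 hr

3.7 hours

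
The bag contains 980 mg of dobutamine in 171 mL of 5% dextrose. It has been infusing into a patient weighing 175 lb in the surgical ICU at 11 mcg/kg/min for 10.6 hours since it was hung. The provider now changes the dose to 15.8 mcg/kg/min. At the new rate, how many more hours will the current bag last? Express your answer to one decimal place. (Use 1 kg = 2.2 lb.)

Initial rate:
Weight = 175 lb ÷ 2.2 lb/kg = 79.54545 kg
Dose = 11 mcg/kg/min × 79.54545 kg = 875 mcg/min
875 mcg/min × 60 min/hr = 52500 mcg/hr
Concentration = 980 mg ÷ 171 mL = 5.730994 mg/mL = 5730.994 mcg/mL
Rate = 52500 mcg/hr ÷ 5730.994 mcg/mL = 9.160714 mL/hr
Volume infused so far = 9.160714 mL/hr × 10.6 hr = 97.10357 mL
Volume remaining = 171 − 97.10357 = 73.89643 mL
New rate:
Dose = 15.8 mcg/kg/min × 79.54545 kg = 1256.818 mcg/min
1256.818 mcg/min × 60 min/hr = 75409.09 mcg/hr
Rate = 75409.09 mcg/hr ÷ 5730.994 mcg/mL = 13.15812 mL/hr
Time remaining = 73.89643 mL ÷ 13.15812 mL/hr = 5.616034 hr

5.6 hours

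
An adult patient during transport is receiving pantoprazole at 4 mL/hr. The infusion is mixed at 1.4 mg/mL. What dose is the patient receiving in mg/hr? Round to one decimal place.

Drug rate = 4 mL/hr × 1.4 mg/mL = 5.6 mg/hr

5.6 mg/hr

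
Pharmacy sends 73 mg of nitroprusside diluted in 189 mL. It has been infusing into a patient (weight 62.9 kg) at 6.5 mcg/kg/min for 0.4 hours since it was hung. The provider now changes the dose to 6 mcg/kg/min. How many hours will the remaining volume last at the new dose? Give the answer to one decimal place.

2.8 hours

Initial rate:
Dose = 6.5 mcg/kg/min × 62.9 kg = 408.85 mcg/min
408.85 mcg/min × 60 min/hr = 24531 mcg/hr
Concentration = 73 mg ÷ 189 mL = 0.3862434 mg/mL = 386.2434 mcg/mL
Rate = 24531 mcg/hr ÷ 386.2434 mcg/mL = 63.51177 mL/hr
Volume infused so far = 63.51177 mL/hr × 0.4 hr = 25.40471 mL
Volume remaining = 189 − 25.40471 = 163.5953 mL
New rate:
Dose = 6 mcg/kg/min × 62.9 kg = 377.4 mcg/min
377.4 mcg/min × 60 min/hr = 22644 mcg/hr
Rate = 22644 mcg/hr ÷ 386.2434 mcg/mL = 58.62625 mL/hr
Time remaining = 163.5953 mL ÷ 58.62625 mL/hr = 2.790479 hr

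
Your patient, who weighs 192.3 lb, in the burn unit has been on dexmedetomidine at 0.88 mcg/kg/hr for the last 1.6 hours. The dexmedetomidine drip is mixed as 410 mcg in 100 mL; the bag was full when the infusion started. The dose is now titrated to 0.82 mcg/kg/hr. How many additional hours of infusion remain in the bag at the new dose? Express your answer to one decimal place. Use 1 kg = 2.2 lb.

4.0 hours

Initial rate:
Weight = 192.3 lb ÷ 2.2 lb/kg = 87.40909 kg
Dose = 0.88 mcg/kg/hr × 87.40909 kg = 76.92 mcg/hr
Concentration = 410 mcg ÷ 100 mL = 4.1 mcg/mL
Rate = 76.92 mcg/hr ÷ 4.1 mcg/mL = 18.76098 mL/hr
Volume infused so far = 18.76098 mL/hr × 1.6 hr = 30.01756 mL
Volume remaining = 100 − 30.01756 = 69.98244 mL
New rate:
Dose = 0.82 mcg/kg/hr × 87.40909 kg = 71.67545 mcg/hr
Rate = 71.67545 mcg/hr ÷ 4.1 mcg/mL = 17.48182 mL/hr
Time remaining = 69.98244 mL ÷ 17.48182 mL/hr = 4.003156 hr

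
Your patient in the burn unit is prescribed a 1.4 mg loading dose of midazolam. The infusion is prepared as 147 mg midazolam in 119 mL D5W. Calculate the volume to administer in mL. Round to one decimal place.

1.1 mL

Concentration = 147 mg ÷ 119 mL = 1.235294 mg/mL
Volume = 1.4 mg ÷ 1.235294 mg/mL = 1.133333 mL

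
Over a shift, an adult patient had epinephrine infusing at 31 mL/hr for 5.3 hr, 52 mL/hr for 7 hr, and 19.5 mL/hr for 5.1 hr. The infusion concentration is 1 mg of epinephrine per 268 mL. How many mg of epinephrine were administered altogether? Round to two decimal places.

Concentration = 1 mg ÷ 268 mL = 0.003731343 mg/mL
Stage 1: 31 mL/hr × 5.3 hr = 164.3 mL → 164.3 mL × 0.003731343 mg/mL = 0.6130597 mg
Stage 2: 52 mL/hr × 7 hr = 364 mL → 364 mL × 0.003731343 mg/mL = 1.358209 mg
Stage 3: 19.5 mL/hr × 5.1 hr = 99.45 mL → 99.45 mL × 0.003731343 mg/mL = 0.3710821 mg
Total = 0.6130597 + 1.358209 + 0.3710821 = 2.342351 mg

2.34 mg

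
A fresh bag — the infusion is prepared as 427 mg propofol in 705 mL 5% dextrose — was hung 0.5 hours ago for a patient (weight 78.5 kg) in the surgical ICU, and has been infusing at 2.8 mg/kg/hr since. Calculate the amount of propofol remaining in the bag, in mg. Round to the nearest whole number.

Dose = 2.8 mg/kg/hr × 78.5 kg = 219.8 mg/hr
Concentration = 427 mg ÷ 705 mL = 0.6056738 mg/mL
Rate = 219.8 mg/hr ÷ 0.6056738 mg/mL = 362.9016 mL/hr
Volume infused = 362.9016 mL/hr × 0.5 hr = 181.4508 mL
Volume remaining = 705 − 181.4508 = 523.5492 mL
Drug remaining = 523.5492 mL × 0.6056738 mg/mL = 317.1 mg

317 mg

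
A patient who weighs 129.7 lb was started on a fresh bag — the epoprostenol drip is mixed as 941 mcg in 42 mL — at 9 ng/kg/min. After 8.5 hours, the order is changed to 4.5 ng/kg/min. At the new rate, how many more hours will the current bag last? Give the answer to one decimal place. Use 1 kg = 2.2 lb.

42.1 hours

Initial rate:
Weight = 129.7 lb ÷ 2.2 lb/kg = 58.95455 kg
Dose = 9 ng/kg/min × 58.95455 kg = 530.5909 ng/min
530.5909 ng/min × 60 min/hr = 31835.45 ng/hr
Concentration = 941 mcg ÷ 42 mL = 22.40476 mcg/mL = 22404.76 ng/mL
Rate = 31835.45 ng/hr ÷ 22404.76 ng/mL = 1.420924 mL/hr
Volume infused so far = 1.420924 mL/hr × 8.5 hr = 12.07785 mL
Volume remaining = 42 − 12.07785 = 29.92215 mL
New rate:
Dose = 4.5 ng/kg/min × 58.95455 kg = 265.2955 ng/min
265.2955 ng/min × 60 min/hr = 15917.73 ng/hr
Rate = 15917.73 ng/hr ÷ 22404.76 ng/mL = 0.7104618 mL/hr
Time remaining = 29.92215 mL ÷ 0.7104618 mL/hr = 42.11648 hr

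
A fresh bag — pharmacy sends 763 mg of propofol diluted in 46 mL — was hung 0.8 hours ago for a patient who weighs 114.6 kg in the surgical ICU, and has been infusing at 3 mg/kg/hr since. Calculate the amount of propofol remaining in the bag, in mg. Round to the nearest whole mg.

488 mg

Dose = 3 mg/kg/hr × 114.6 kg = 343.8 mg/hr
Concentration = 763 mg ÷ 46 mL = 16.58696 mg/mL
Rate = 343.8 mg/hr ÷ 16.58696 mg/mL = 20.72713 mL/hr
Volume infused = 20.72713 mL/hr × 0.8 hr = 16.5817 mL
Volume remaining = 46 − 16.5817 = 29.4183 mL
Drug remaining = 29.4183 mL × 16.58696 mg/mL = 487.96 mg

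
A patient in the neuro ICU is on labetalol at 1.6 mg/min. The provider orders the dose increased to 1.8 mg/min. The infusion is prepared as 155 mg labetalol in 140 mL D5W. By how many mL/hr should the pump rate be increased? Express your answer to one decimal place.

At the current dose:
1.6 mg/min × 60 min/hr = 96 mg/hr
Concentration = 155 mg ÷ 140 mL = 1.107143 mg/mL
Rate = 96 mg/hr ÷ 1.107143 mg/mL = 86.70968 mL/hr
At the new dose:
1.8 mg/min × 60 min/hr = 108 mg/hr
Rate = 108 mg/hr ÷ 1.107143 mg/mL = 97.54839 mL/hr
Change = 97.54839 − 86.70968 = 10.83871 mL/hr → 10.83871 mL/hr increase

10.8 mL/hr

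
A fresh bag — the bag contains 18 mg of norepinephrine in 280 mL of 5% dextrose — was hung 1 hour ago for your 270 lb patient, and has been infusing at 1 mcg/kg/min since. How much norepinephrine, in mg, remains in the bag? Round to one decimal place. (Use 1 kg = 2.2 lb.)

10.6 mg

Weight = 270 lb ÷ 2.2 lb/kg = 122.7273 kg
Dose = 1 mcg/kg/min × 122.7273 kg = 122.7273 mcg/min
122.7273 mcg/min × 60 min/hr = 7363.636 mcg/hr
Concentration = 18 mg ÷ 280 mL = 0.06428571 mg/mL = 64.28571 mcg/mL
Rate = 7363.636 mcg/hr ÷ 64.28571 mcg/mL = 114.5455 mL/hr
Volume infused = 114.5455 mL/hr × 1 hr = 114.5455 mL
Volume remaining = 280 − 114.5455 = 165.4545 mL
Drug remaining = 165.4545 mL × 64.28571 mcg/mL = 10636.36 mcg = 10.63636 mg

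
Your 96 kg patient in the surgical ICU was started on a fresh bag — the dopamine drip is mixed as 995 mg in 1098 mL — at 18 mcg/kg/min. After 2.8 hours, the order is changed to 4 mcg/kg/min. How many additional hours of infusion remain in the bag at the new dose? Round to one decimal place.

30.6 hours

Initial rate:
Dose = 18 mcg/kg/min × 96 kg = 1728 mcg/min
1728 mcg/min × 60 min/hr = 103680 mcg/hr
Concentration = 995 mg ÷ 1098 mL = 0.9061931 mg/mL = 906.1931 mcg/mL
Rate = 103680 mcg/hr ÷ 906.1931 mcg/mL = 114.4127 mL/hr
Volume infused so far = 114.4127 mL/hr × 2.8 hr = 320.3556 mL
Volume remaining = 1098 − 320.3556 = 777.6444 mL
New rate:
Dose = 4 mcg/kg/min × 96 kg = 384 mcg/min
384 mcg/min × 60 min/hr = 23040 mcg/hr
Rate = 23040 mcg/hr ÷ 906.1931 mcg/mL = 25.42505 mL/hr
Time remaining = 777.6444 mL ÷ 25.42505 mL/hr = 30.58576 hr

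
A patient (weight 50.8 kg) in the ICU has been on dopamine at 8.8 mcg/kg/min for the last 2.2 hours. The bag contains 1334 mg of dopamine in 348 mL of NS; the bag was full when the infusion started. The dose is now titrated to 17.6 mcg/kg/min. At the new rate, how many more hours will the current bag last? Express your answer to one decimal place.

Initial rate:
Dose = 8.8 mcg/kg/min × 50.8 kg = 447.04 mcg/min
447.04 mcg/min × 60 min/hr = 26822.4 mcg/hr
Concentration = 1334 mg ÷ 348 mL = 3.833333 mg/mL = 3833.333 mcg/mL
Rate = 26822.4 mcg/hr ÷ 3833.333 mcg/mL = 6.997148 mL/hr
Volume infused so far = 6.997148 mL/hr × 2.2 hr = 15.39373 mL
Volume remaining = 348 − 15.39373 = 332.6063 mL
New rate:
Dose = 17.6 mcg/kg/min × 50.8 kg = 894.08 mcg/min
894.08 mcg/min × 60 min/hr = 53644.8 mcg/hr
Rate = 53644.8 mcg/hr ÷ 3833.333 mcg/mL = 13.9943 mL/hr
Time remaining = 332.6063 mL ÷ 13.9943 mL/hr = 23.76728 hr

23.8 hours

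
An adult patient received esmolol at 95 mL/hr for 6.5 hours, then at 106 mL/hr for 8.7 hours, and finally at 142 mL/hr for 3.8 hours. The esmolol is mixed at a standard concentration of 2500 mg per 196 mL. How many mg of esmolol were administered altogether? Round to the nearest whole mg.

Concentration = 2500 mg ÷ 196 mL = 12.7551 mg/mL
Stage 1: 95 mL/hr × 6.5 hr = 617.5 mL → 617.5 mL × 12.7551 mg/mL = 7876.276 mg
Stage 2: 106 mL/hr × 8.7 hr = 922.2 mL → 922.2 mL × 12.7551 mg/mL = 11762.76 mg
Stage 3: 142 mL/hr × 3.8 hr = 539.6 mL → 539.6 mL × 12.7551 mg/mL = 6882.653 mg
Total = 7876.276 + 11762.76 + 6882.653 = 26521.68 mg

26522 mg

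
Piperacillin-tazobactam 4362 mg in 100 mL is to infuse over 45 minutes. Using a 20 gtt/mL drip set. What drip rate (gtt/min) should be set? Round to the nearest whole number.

44 gtt/min

100 mL ÷ (45 min) = 2.222222 mL/min
2.222222 mL/min × 20 gtt/mL = 44.44444 gtt/min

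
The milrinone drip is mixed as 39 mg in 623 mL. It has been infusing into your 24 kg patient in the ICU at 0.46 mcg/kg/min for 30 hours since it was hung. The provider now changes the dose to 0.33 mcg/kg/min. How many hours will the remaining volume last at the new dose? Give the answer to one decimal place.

40.3 hours

Initial rate:
Dose = 0.46 mcg/kg/min × 24 kg = 11.04 mcg/min
11.04 mcg/min × 60 min/hr = 662.4 mcg/hr
Concentration = 39 mg ÷ 623 mL = 0.06260032 mg/mL = 62.60032 mcg/mL
Rate = 662.4 mcg/hr ÷ 62.60032 mcg/mL = 10.58142 mL/hr
Volume infused so far = 10.58142 mL/hr × 30 hr = 317.4425 mL
Volume remaining = 623 − 317.4425 = 305.5575 mL
New rate:
Dose = 0.33 mcg/kg/min × 24 kg = 7.92 mcg/min
7.92 mcg/min × 60 min/hr = 475.2 mcg/hr
Rate = 475.2 mcg/hr ÷ 62.60032 mcg/mL = 7.591015 mL/hr
Time remaining = 305.5575 mL ÷ 7.591015 mL/hr = 40.25253 hr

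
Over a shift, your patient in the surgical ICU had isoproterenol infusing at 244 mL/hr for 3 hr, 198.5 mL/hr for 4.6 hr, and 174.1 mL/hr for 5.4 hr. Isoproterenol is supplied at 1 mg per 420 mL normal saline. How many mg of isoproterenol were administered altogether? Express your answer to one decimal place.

6.2 mg

Concentration = 1 mg ÷ 420 mL = 0.002380952 mg/mL
Stage 1: 244 mL/hr × 3 hr = 732 mL → 732 mL × 0.002380952 mg/mL = 1.742857 mg
Stage 2: 198.5 mL/hr × 4.6 hr = 913.1 mL → 913.1 mL × 0.002380952 mg/mL = 2.174048 mg
Stage 3: 174.1 mL/hr × 5.4 hr = 940.14 mL → 940.14 mL × 0.002380952 mg/mL = 2.238429 mg
Total = 1.742857 + 2.174048 + 2.238429 = 6.155333 mg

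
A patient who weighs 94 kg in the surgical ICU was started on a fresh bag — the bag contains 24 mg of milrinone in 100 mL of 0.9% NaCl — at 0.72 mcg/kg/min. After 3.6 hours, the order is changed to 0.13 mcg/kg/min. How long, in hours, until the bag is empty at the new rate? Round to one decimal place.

Initial rate:
Dose = 0.72 mcg/kg/min × 94 kg = 67.68 mcg/min
67.68 mcg/min × 60 min/hr = 4060.8 mcg/hr
Concentration = 24 mg ÷ 100 mL = 0.24 mg/mL = 240 mcg/mL
Rate = 4060.8 mcg/hr ÷ 240 mcg/mL = 16.92 mL/hr
Volume infused so far = 16.92 mL/hr × 3.6 hr = 60.912 mL
Volume remaining = 100 − 60.912 = 39.088 mL
New rate:
Dose = 0.13 mcg/kg/min × 94 kg = 12.22 mcg/min
12.22 mcg/min × 60 min/hr = 733.2 mcg/hr
Rate = 733.2 mcg/hr ÷ 240 mcg/mL = 3.055 mL/hr
Time remaining = 39.088 mL ÷ 3.055 mL/hr = 12.79476 hr

12.8 hours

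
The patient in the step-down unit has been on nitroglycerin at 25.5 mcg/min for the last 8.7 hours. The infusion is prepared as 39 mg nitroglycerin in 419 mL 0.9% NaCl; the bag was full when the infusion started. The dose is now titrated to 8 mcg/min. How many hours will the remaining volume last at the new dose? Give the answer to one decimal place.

53.5 hours

Initial rate:
25.5 mcg/min × 60 min/hr = 1530 mcg/hr
Concentration = 39 mg ÷ 419 mL = 0.09307876 mg/mL = 93.07876 mcg/mL
Rate = 1530 mcg/hr ÷ 93.07876 mcg/mL = 16.43769 mL/hr
Volume infused so far = 16.43769 mL/hr × 8.7 hr = 143.0079 mL
Volume remaining = 419 − 143.0079 = 275.9921 mL
New rate:
8 mcg/min × 60 min/hr = 480 mcg/hr
Rate = 480 mcg/hr ÷ 93.07876 mcg/mL = 5.156923 mL/hr
Time remaining = 275.9921 mL ÷ 5.156923 mL/hr = 53.51875 hr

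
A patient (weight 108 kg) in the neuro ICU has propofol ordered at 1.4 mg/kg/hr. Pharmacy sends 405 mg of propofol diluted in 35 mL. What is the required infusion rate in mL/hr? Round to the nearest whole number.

13 mL/hr

Dose = 1.4 mg/kg/hr × 108 kg = 151.2 mg/hr
Concentration = 405 mg ÷ 35 mL = 11.57143 mg/mL
Rate = 151.2 mg/hr ÷ 11.57143 mg/mL = 13.06667 mL/hr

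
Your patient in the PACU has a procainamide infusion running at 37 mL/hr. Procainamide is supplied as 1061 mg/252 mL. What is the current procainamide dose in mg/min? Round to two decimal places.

2.60 mg/min

Concentration = 1061 mg ÷ 252 mL = 4.210317 mg/mL
Drug rate = 37 mL/hr × 4.210317 mg/mL = 155.7817 mg/hr
155.7817 mg/hr ÷ 60 min/hr = 2.596362 mg/min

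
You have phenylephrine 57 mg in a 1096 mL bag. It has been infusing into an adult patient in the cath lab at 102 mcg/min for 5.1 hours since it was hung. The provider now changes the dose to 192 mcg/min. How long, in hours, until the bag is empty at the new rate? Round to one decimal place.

Initial rate:
102 mcg/min × 60 min/hr = 6120 mcg/hr
Concentration = 57 mg ÷ 1096 mL = 0.0520073 mg/mL = 52.0073 mcg/mL
Rate = 6120 mcg/hr ÷ 52.0073 mcg/mL = 117.6758 mL/hr
Volume infused so far = 117.6758 mL/hr × 5.1 hr = 600.1465 mL
Volume remaining = 1096 − 600.1465 = 495.8535 mL
New rate:
192 mcg/min × 60 min/hr = 11520 mcg/hr
Rate = 11520 mcg/hr ÷ 52.0073 mcg/mL = 221.5074 mL/hr
Time remaining = 495.8535 mL ÷ 221.5074 mL/hr = 2.238542 hr

2.2 hours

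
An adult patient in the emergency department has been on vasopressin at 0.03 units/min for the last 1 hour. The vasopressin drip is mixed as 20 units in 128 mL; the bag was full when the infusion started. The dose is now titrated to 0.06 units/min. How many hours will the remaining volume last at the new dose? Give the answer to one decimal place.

Initial rate:
0.03 units/min × 60 min/hr = 1.8 units/hr
Concentration = 20 units ÷ 128 mL = 0.15625 units/mL
Rate = 1.8 units/hr ÷ 0.15625 units/mL = 11.52 mL/hr
Volume infused so far = 11.52 mL/hr × 1 hr = 11.52 mL
Volume remaining = 128 − 11.52 = 116.48 mL
New rate:
0.06 units/min × 60 min/hr = 3.6 units/hr
Rate = 3.6 units/hr ÷ 0.15625 units/mL = 23.04 mL/hr
Time remaining = 116.48 mL ÷ 23.04 mL/hr = 5.055556 hr

5.1 hours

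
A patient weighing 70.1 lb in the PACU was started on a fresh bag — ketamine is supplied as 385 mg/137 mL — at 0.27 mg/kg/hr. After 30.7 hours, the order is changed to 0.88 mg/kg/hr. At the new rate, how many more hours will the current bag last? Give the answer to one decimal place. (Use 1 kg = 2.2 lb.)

4.3 hours

Initial rate:
Weight = 70.1 lb ÷ 2.2 lb/kg = 31.86364 kg
Dose = 0.27 mg/kg/hr × 31.86364 kg = 8.603182 mg/hr
Concentration = 385 mg ÷ 137 mL = 2.810219 mg/mL
Rate = 8.603182 mg/hr ÷ 2.810219 mg/mL = 3.061392 mL/hr
Volume infused so far = 3.061392 mL/hr × 30.7 hr = 93.98473 mL
Volume remaining = 137 − 93.98473 = 43.01527 mL
New rate:
Dose = 0.88 mg/kg/hr × 31.86364 kg = 28.04 mg/hr
Rate = 28.04 mg/hr ÷ 2.810219 mg/mL = 9.97787 mL/hr
Time remaining = 43.01527 mL ÷ 9.97787 mL/hr = 4.311067 hr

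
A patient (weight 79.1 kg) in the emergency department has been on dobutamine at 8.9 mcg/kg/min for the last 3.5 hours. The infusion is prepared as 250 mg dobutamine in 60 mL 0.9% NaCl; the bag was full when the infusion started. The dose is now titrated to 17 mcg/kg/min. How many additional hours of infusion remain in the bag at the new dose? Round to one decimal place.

1.3 hours

Initial rate:
Dose = 8.9 mcg/kg/min × 79.1 kg = 703.99 mcg/min
703.99 mcg/min × 60 min/hr = 42239.4 mcg/hr
Concentration = 250 mg ÷ 60 mL = 4.166667 mg/mL = 4166.667 mcg/mL
Rate = 42239.4 mcg/hr ÷ 4166.667 mcg/mL = 10.13746 mL/hr
Volume infused so far = 10.13746 mL/hr × 3.5 hr = 35.4811 mL
Volume remaining = 60 − 35.4811 = 24.5189 mL
New rate:
Dose = 17 mcg/kg/min × 79.1 kg = 1344.7 mcg/min
1344.7 mcg/min × 60 min/hr = 80682 mcg/hr
Rate = 80682 mcg/hr ÷ 4166.667 mcg/mL = 19.36368 mL/hr
Time remaining = 24.5189 mL ÷ 19.36368 mL/hr = 1.266232 hr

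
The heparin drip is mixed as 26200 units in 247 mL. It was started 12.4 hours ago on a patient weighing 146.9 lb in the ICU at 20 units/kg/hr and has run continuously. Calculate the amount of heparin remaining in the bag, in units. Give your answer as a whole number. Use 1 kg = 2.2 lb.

9640 units

Weight = 146.9 lb ÷ 2.2 lb/kg = 66.77273 kg
Dose = 20 units/kg/hr × 66.77273 kg = 1335.455 units/hr
Concentration = 26200 units ÷ 247 mL = 106.0729 units/mL
Rate = 1335.455 units/hr ÷ 106.0729 units/mL = 12.58997 mL/hr
Volume infused = 12.58997 mL/hr × 12.4 hr = 156.1157 mL
Volume remaining = 247 − 156.1157 = 90.88434 mL
Drug remaining = 90.88434 mL × 106.0729 units/mL = 9640.364 units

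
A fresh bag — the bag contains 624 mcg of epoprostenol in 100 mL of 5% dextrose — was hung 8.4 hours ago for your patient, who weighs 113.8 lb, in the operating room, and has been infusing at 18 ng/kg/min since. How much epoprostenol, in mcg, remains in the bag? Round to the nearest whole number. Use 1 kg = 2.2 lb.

Weight = 113.8 lb ÷ 2.2 lb/kg = 51.72727 kg
Dose = 18 ng/kg/min × 51.72727 kg = 931.0909 ng/min
931.0909 ng/min × 60 min/hr = 55865.45 ng/hr
Concentration = 624 mcg ÷ 100 mL = 6.24 mcg/mL = 6240 ng/mL
Rate = 55865.45 ng/hr ÷ 6240 ng/mL = 8.952797 mL/hr
Volume infused = 8.952797 mL/hr × 8.4 hr = 75.2035 mL
Volume remaining = 100 − 75.2035 = 24.7965 mL
Drug remaining = 24.7965 mL × 6240 ng/mL = 154730.2 ng = 154.7302 mcg

155 mcg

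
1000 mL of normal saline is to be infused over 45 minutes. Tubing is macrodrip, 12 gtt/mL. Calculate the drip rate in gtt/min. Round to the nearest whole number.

1000 mL ÷ (45 min) = 22.22222 mL/min
22.22222 mL/min × 12 gtt/mL = 266.6667 gtt/min

267 gtt/min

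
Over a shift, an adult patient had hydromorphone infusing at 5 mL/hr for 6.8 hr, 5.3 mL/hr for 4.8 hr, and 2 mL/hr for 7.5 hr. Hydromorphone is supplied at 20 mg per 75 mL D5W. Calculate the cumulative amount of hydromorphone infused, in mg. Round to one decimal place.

Concentration = 20 mg ÷ 75 mL = 0.2666667 mg/mL
Stage 1: 5 mL/hr × 6.8 hr = 34 mL → 34 mL × 0.2666667 mg/mL = 9.066667 mg
Stage 2: 5.3 mL/hr × 4.8 hr = 25.44 mL → 25.44 mL × 0.2666667 mg/mL = 6.784 mg
Stage 3: 2 mL/hr × 7.5 hr = 15 mL → 15 mL × 0.2666667 mg/mL = 4 mg
Total = 9.066667 + 6.784 + 4 = 19.85067 mg

19.9 mg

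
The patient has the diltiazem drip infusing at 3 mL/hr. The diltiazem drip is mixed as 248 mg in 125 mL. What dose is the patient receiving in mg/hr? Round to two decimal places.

5.95 mg/hr

Concentration = 248 mg ÷ 125 mL = 1.984 mg/mL
Drug rate = 3 mL/hr × 1.984 mg/mL = 5.952 mg/hr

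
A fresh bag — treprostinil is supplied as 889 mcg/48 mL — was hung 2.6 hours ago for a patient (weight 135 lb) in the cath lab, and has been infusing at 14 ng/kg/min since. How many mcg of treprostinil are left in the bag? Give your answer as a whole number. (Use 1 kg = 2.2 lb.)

Weight = 135 lb ÷ 2.2 lb/kg = 61.36364 kg
Dose = 14 ng/kg/min × 61.36364 kg = 859.0909 ng/min
859.0909 ng/min × 60 min/hr = 51545.45 ng/hr
Concentration = 889 mcg ÷ 48 mL = 18.52083 mcg/mL = 18520.83 ng/mL
Rate = 51545.45 ng/hr ÷ 18520.83 ng/mL = 2.783107 mL/hr
Volume infused = 2.783107 mL/hr × 2.6 hr = 7.236077 mL
Volume remaining = 48 − 7.236077 = 40.76392 mL
Drug remaining = 40.76392 mL × 18520.83 ng/mL = 754981.8 ng = 754.9818 mcg

755 mcg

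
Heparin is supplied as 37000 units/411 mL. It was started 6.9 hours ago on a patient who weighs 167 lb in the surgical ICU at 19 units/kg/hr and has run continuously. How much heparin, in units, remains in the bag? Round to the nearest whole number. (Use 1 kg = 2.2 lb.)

Weight = 167 lb ÷ 2.2 lb/kg = 75.90909 kg
Dose = 19 units/kg/hr × 75.90909 kg = 1442.273 units/hr
Concentration = 37000 units ÷ 411 mL = 90.02433 units/mL
Rate = 1442.273 units/hr ÷ 90.02433 units/mL = 16.02092 mL/hr
Volume infused = 16.02092 mL/hr × 6.9 hr = 110.5444 mL
Volume remaining = 411 − 110.5444 = 300.4556 mL
Drug remaining = 300.4556 mL × 90.02433 units/mL = 27048.32 units

27048 units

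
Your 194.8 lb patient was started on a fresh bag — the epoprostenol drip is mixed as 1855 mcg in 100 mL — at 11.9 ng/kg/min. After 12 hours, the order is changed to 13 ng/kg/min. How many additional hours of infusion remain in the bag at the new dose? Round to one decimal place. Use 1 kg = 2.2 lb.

15.9 hours

Initial rate:
Weight = 194.8 lb ÷ 2.2 lb/kg = 88.54545 kg
Dose = 11.9 ng/kg/min × 88.54545 kg = 1053.691 ng/min
1053.691 ng/min × 60 min/hr = 63221.45 ng/hr
Concentration = 1855 mcg ÷ 100 mL = 18.55 mcg/mL = 18550 ng/mL
Rate = 63221.45 ng/hr ÷ 18550 ng/mL = 3.408165 mL/hr
Volume infused so far = 3.408165 mL/hr × 12 hr = 40.89798 mL
Volume remaining = 100 − 40.89798 = 59.10202 mL
New rate:
Dose = 13 ng/kg/min × 88.54545 kg = 1151.091 ng/min
1151.091 ng/min × 60 min/hr = 69065.45 ng/hr
Rate = 69065.45 ng/hr ÷ 18550 ng/mL = 3.723205 mL/hr
Time remaining = 59.10202 mL ÷ 3.723205 mL/hr = 15.87396 hr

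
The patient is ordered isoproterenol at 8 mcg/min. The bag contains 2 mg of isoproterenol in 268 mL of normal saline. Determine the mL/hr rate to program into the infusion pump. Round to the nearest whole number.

8 mcg/min × 60 min/hr = 480 mcg/hr
Concentration = 2 mg ÷ 268 mL = 0.007462687 mg/mL = 7.462687 mcg/mL
Rate = 480 mcg/hr ÷ 7.462687 mcg/mL = 64.32 mL/hr

64 mL/hr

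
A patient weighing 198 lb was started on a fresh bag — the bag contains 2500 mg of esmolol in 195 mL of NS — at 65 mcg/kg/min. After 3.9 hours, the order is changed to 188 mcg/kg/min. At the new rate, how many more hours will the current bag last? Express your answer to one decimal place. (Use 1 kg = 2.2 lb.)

Initial rate:
Weight = 198 lb ÷ 2.2 lb/kg = 90 kg
Dose = 65 mcg/kg/min × 90 kg = 5850 mcg/min
5850 mcg/min × 60 min/hr = 351000 mcg/hr
Concentration = 2500 mg ÷ 195 mL = 12.82051 mg/mL = 12820.51 mcg/mL
Rate = 351000 mcg/hr ÷ 12820.51 mcg/mL = 27.378 mL/hr
Volume infused so far = 27.378 mL/hr × 3.9 hr = 106.7742 mL
Volume remaining = 195 − 106.7742 = 88.2258 mL
New rate:
Dose = 188 mcg/kg/min × 90 kg = 16920 mcg/min
16920 mcg/min × 60 min/hr = 1015200 mcg/hr
Rate = 1015200 mcg/hr ÷ 12820.51 mcg/mL = 79.1856 mL/hr
Time remaining = 88.2258 mL ÷ 79.1856 mL/hr = 1.114165 hr

1.1 hours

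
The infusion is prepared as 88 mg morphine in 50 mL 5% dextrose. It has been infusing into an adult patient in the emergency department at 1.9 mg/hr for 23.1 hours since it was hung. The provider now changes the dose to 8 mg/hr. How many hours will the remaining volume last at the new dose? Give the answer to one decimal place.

5.5 hours

Initial rate:
Concentration = 88 mg ÷ 50 mL = 1.76 mg/mL
Rate = 1.9 mg/hr ÷ 1.76 mg/mL = 1.079545 mL/hr
Volume infused so far = 1.079545 mL/hr × 23.1 hr = 24.9375 mL
Volume remaining = 50 − 24.9375 = 25.0625 mL
New rate:
Rate = 8 mg/hr ÷ 1.76 mg/mL = 4.545455 mL/hr
Time remaining = 25.0625 mL ÷ 4.545455 mL/hr = 5.51375 hr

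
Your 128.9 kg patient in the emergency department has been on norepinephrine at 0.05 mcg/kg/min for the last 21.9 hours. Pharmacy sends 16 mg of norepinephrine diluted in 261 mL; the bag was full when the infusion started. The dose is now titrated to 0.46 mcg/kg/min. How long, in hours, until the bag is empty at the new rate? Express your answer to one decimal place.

Initial rate:
Dose = 0.05 mcg/kg/min × 128.9 kg = 6.445 mcg/min
6.445 mcg/min × 60 min/hr = 386.7 mcg/hr
Concentration = 16 mg ÷ 261 mL = 0.06130268 mg/mL = 61.30268 mcg/mL
Rate = 386.7 mcg/hr ÷ 61.30268 mcg/mL = 6.308044 mL/hr
Volume infused so far = 6.308044 mL/hr × 21.9 hr = 138.1462 mL
Volume remaining = 261 − 138.1462 = 122.8538 mL
New rate:
Dose = 0.46 mcg/kg/min × 128.9 kg = 59.294 mcg/min
59.294 mcg/min × 60 min/hr = 3557.64 mcg/hr
Rate = 3557.64 mcg/hr ÷ 61.30268 mcg/mL = 58.034 mL/hr
Time remaining = 122.8538 mL ÷ 58.034 mL/hr = 2.116929 hr

2.1 hours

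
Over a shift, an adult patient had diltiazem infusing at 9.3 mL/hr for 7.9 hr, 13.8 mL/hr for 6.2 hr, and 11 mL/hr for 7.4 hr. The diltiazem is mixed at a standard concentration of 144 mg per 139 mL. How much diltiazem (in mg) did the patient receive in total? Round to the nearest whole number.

Concentration = 144 mg ÷ 139 mL = 1.035971 mg/mL
Stage 1: 9.3 mL/hr × 7.9 hr = 73.47 mL → 73.47 mL × 1.035971 mg/mL = 76.11281 mg
Stage 2: 13.8 mL/hr × 6.2 hr = 85.56 mL → 85.56 mL × 1.035971 mg/mL = 88.6377 mg
Stage 3: 11 mL/hr × 7.4 hr = 81.4 mL → 81.4 mL × 1.035971 mg/mL = 84.32806 mg
Total = 76.11281 + 88.6377 + 84.32806 = 249.0786 mg

249 mg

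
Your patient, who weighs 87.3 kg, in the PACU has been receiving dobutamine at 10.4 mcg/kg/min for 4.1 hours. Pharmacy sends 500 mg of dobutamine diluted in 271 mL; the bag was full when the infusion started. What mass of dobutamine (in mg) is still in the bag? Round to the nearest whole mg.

Dose = 10.4 mcg/kg/min × 87.3 kg = 907.92 mcg/min
907.92 mcg/min × 60 min/hr = 54475.2 mcg/hr
Concentration = 500 mg ÷ 271 mL = 1.845018 mg/mL = 1845.018 mcg/mL
Rate = 54475.2 mcg/hr ÷ 1845.018 mcg/mL = 29.52556 mL/hr
Volume infused = 29.52556 mL/hr × 4.1 hr = 121.0548 mL
Volume remaining = 271 − 121.0548 = 149.9452 mL
Drug remaining = 149.9452 mL × 1845.018 mcg/mL = 276651.7 mcg = 276.6517 mg

277 mg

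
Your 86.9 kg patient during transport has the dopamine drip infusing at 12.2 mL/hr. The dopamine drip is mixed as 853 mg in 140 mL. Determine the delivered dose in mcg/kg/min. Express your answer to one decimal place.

14.3 mcg/kg/min

Concentration = 853 mg ÷ 140 mL = 6.092857 mg/mL = 6092.857 mcg/mL
Drug rate = 12.2 mL/hr × 6092.857 mcg/mL = 74332.86 mcg/hr
74332.86 mcg/hr ÷ 60 min/hr = 1238.881 mcg/min
1238.881 mcg/min ÷ 86.9 kg = 14.2564 mcg/kg/min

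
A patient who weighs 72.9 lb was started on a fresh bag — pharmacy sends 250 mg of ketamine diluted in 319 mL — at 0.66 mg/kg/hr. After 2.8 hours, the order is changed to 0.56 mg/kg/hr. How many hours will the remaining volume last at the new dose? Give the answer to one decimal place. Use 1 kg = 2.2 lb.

Initial rate:
Weight = 72.9 lb ÷ 2.2 lb/kg = 33.13636 kg
Dose = 0.66 mg/kg/hr × 33.13636 kg = 21.87 mg/hr
Concentration = 250 mg ÷ 319 mL = 0.7836991 mg/mL
Rate = 21.87 mg/hr ÷ 0.7836991 mg/mL = 27.90612 mL/hr
Volume infused so far = 27.90612 mL/hr × 2.8 hr = 78.13714 mL
Volume remaining = 319 − 78.13714 = 240.8629 mL
New rate:
Dose = 0.56 mg/kg/hr × 33.13636 kg = 18.55636 mg/hr
Rate = 18.55636 mg/hr ÷ 0.7836991 mg/mL = 23.67792 mL/hr
Time remaining = 240.8629 mL ÷ 23.67792 mL/hr = 10.17247 hr

10.2 hours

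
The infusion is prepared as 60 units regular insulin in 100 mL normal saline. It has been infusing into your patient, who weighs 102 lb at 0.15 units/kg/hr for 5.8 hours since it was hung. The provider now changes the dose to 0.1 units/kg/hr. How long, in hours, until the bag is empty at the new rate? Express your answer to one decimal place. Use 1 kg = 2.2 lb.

Initial rate:
Weight = 102 lb ÷ 2.2 lb/kg = 46.36364 kg
Dose = 0.15 units/kg/hr × 46.36364 kg = 6.954545 units/hr
Concentration = 60 units ÷ 100 mL = 0.6 units/mL
Rate = 6.954545 units/hr ÷ 0.6 units/mL = 11.59091 mL/hr
Volume infused so far = 11.59091 mL/hr × 5.8 hr = 67.22727 mL
Volume remaining = 100 − 67.22727 = 32.77273 mL
New rate:
Dose = 0.1 units/kg/hr × 46.36364 kg = 4.636364 units/hr
Rate = 4.636364 units/hr ÷ 0.6 units/mL = 7.727273 mL/hr
Time remaining = 32.77273 mL ÷ 7.727273 mL/hr = 4.241176 hr

4.2 hours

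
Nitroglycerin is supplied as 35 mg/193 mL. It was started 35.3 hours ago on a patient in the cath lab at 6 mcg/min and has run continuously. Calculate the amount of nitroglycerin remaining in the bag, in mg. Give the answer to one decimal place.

6 mcg/min × 60 min/hr = 360 mcg/hr
Concentration = 35 mg ÷ 193 mL = 0.1813472 mg/mL = 181.3472 mcg/mL
Rate = 360 mcg/hr ÷ 181.3472 mcg/mL = 1.985143 mL/hr
Volume infused = 1.985143 mL/hr × 35.3 hr = 70.07554 mL
Volume remaining = 193 − 70.07554 = 122.9245 mL
Drug remaining = 122.9245 mL × 181.3472 mcg/mL = 22292 mcg = 22.292 mg

22.3 mg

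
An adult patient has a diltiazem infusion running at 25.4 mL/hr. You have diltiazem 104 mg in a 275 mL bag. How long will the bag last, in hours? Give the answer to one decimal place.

Duration = 275 mL ÷ 25.4 mL/hr = 10.82677 hr

10.8 hours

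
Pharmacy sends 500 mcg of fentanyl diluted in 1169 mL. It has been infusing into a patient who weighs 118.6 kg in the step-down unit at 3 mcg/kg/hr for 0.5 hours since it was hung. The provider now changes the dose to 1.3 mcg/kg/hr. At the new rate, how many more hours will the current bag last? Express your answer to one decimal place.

Initial rate:
Dose = 3 mcg/kg/hr × 118.6 kg = 355.8 mcg/hr
Concentration = 500 mcg ÷ 1169 mL = 0.427716 mcg/mL
Rate = 355.8 mcg/hr ÷ 0.427716 mcg/mL = 831.8604 mL/hr
Volume infused so far = 831.8604 mL/hr × 0.5 hr = 415.9302 mL
Volume remaining = 1169 − 415.9302 = 753.0698 mL
New rate:
Dose = 1.3 mcg/kg/hr × 118.6 kg = 154.18 mcg/hr
Rate = 154.18 mcg/hr ÷ 0.427716 mcg/mL = 360.4728 mL/hr
Time remaining = 753.0698 mL ÷ 360.4728 mL/hr = 2.089117 hr

2.1 hours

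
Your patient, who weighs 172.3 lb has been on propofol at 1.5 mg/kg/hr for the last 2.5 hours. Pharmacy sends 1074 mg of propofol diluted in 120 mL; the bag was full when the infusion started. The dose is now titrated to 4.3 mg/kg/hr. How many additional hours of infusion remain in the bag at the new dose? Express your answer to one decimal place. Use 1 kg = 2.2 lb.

Initial rate:
Weight = 172.3 lb ÷ 2.2 lb/kg = 78.31818 kg
Dose = 1.5 mg/kg/hr × 78.31818 kg = 117.4773 mg/hr
Concentration = 1074 mg ÷ 120 mL = 8.95 mg/mL
Rate = 117.4773 mg/hr ÷ 8.95 mg/mL = 13.12595 mL/hr
Volume infused so far = 13.12595 mL/hr × 2.5 hr = 32.81488 mL
Volume remaining = 120 − 32.81488 = 87.18512 mL
New rate:
Dose = 4.3 mg/kg/hr × 78.31818 kg = 336.7682 mg/hr
Rate = 336.7682 mg/hr ÷ 8.95 mg/mL = 37.62773 mL/hr
Time remaining = 87.18512 mL ÷ 37.62773 mL/hr = 2.317044 hr

2.3 hours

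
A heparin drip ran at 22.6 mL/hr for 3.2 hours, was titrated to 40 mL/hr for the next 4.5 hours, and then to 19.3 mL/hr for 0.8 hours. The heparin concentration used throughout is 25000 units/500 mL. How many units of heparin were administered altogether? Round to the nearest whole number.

Concentration = 25000 units ÷ 500 mL = 50 units/mL
Stage 1: 22.6 mL/hr × 3.2 hr = 72.32 mL → 72.32 mL × 50 units/mL = 3616 units
Stage 2: 40 mL/hr × 4.5 hr = 180 mL → 180 mL × 50 units/mL = 9000 units
Stage 3: 19.3 mL/hr × 0.8 hr = 15.44 mL → 15.44 mL × 50 units/mL = 772 units
Total = 3616 + 9000 + 772 = 13388 units

13388 units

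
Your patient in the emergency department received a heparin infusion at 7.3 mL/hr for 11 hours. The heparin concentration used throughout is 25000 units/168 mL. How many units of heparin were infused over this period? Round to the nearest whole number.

Concentration = 25000 units ÷ 168 mL = 148.8095 units/mL
Drug rate = 7.3 mL/hr × 148.8095 units/mL = 1086.31 units/hr
Total = 1086.31 units/hr × 11 hr = 11949.4 units

11949 units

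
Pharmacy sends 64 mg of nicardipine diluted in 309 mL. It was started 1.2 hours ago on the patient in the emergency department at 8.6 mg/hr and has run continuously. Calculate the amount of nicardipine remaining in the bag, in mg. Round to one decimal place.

53.7 mg

Concentration = 64 mg ÷ 309 mL = 0.2071197 mg/mL
Rate = 8.6 mg/hr ÷ 0.2071197 mg/mL = 41.52187 mL/hr
Volume infused = 41.52187 mL/hr × 1.2 hr = 49.82625 mL
Volume remaining = 309 − 49.82625 = 259.1737 mL
Drug remaining = 259.1737 mL × 0.2071197 mg/mL = 53.68 mg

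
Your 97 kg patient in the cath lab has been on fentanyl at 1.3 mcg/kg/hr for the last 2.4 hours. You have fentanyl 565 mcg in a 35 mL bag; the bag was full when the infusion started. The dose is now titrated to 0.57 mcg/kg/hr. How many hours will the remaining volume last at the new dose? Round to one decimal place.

4.7 hours

Initial rate:
Dose = 1.3 mcg/kg/hr × 97 kg = 126.1 mcg/hr
Concentration = 565 mcg ÷ 35 mL = 16.14286 mcg/mL
Rate = 126.1 mcg/hr ÷ 16.14286 mcg/mL = 7.811504 mL/hr
Volume infused so far = 7.811504 mL/hr × 2.4 hr = 18.74761 mL
Volume remaining = 35 − 18.74761 = 16.25239 mL
New rate:
Dose = 0.57 mcg/kg/hr × 97 kg = 55.29 mcg/hr
Rate = 55.29 mcg/hr ÷ 16.14286 mcg/mL = 3.425044 mL/hr
Time remaining = 16.25239 mL ÷ 3.425044 mL/hr = 4.745162 hr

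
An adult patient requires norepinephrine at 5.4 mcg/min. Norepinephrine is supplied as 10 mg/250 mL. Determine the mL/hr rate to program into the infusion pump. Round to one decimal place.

8.1 mL/hr

5.4 mcg/min × 60 min/hr = 324 mcg/hr
Concentration = 10 mg ÷ 250 mL = 0.04 mg/mL = 40 mcg/mL
Rate = 324 mcg/hr ÷ 40 mcg/mL = 8.1 mL/hr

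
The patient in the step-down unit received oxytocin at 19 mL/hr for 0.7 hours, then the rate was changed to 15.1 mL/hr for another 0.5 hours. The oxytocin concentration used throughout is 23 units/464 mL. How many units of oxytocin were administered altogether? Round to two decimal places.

Concentration = 23 units ÷ 464 mL = 0.04956897 units/mL
Stage 1: 19 mL/hr × 0.7 hr = 13.3 mL → 13.3 mL × 0.04956897 units/mL = 0.6592672 units
Stage 2: 15.1 mL/hr × 0.5 hr = 7.55 mL → 7.55 mL × 0.04956897 units/mL = 0.3742457 units
Total = 0.6592672 + 0.3742457 = 1.033513 units

1.03 units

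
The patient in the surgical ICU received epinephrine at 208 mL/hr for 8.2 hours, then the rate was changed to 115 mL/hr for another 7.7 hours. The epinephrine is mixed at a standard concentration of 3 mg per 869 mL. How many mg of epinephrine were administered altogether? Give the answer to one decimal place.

Concentration = 3 mg ÷ 869 mL = 0.003452244 mg/mL
Stage 1: 208 mL/hr × 8.2 hr = 1705.6 mL → 1705.6 mL × 0.003452244 mg/mL = 5.888147 mg
Stage 2: 115 mL/hr × 7.7 hr = 885.5 mL → 885.5 mL × 0.003452244 mg/mL = 3.056962 mg
Total = 5.888147 + 3.056962 = 8.945109 mg

8.9 mg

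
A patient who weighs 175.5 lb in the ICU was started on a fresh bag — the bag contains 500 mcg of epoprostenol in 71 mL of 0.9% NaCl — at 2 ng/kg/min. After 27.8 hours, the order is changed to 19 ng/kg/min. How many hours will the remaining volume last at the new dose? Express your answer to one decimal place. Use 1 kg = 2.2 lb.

Initial rate:
Weight = 175.5 lb ÷ 2.2 lb/kg = 79.77273 kg
Dose = 2 ng/kg/min × 79.77273 kg = 159.5455 ng/min
159.5455 ng/min × 60 min/hr = 9572.727 ng/hr
Concentration = 500 mcg ÷ 71 mL = 7.042254 mcg/mL = 7042.254 ng/mL
Rate = 9572.727 ng/hr ÷ 7042.254 ng/mL = 1.359327 mL/hr
Volume infused so far = 1.359327 mL/hr × 27.8 hr = 37.7893 mL
Volume remaining = 71 − 37.7893 = 33.2107 mL
New rate:
Dose = 19 ng/kg/min × 79.77273 kg = 1515.682 ng/min
1515.682 ng/min × 60 min/hr = 90940.91 ng/hr
Rate = 90940.91 ng/hr ÷ 7042.254 ng/mL = 12.91361 mL/hr
Time remaining = 33.2107 mL ÷ 12.91361 mL/hr = 2.57176 hr

2.6 hours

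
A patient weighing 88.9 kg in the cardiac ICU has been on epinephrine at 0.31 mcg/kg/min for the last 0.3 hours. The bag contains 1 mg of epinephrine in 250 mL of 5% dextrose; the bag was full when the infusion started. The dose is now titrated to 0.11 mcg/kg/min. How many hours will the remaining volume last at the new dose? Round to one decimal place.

Initial rate:
Dose = 0.31 mcg/kg/min × 88.9 kg = 27.559 mcg/min
27.559 mcg/min × 60 min/hr = 1653.54 mcg/hr
Concentration = 1 mg ÷ 250 mL = 0.004 mg/mL = 4 mcg/mL
Rate = 1653.54 mcg/hr ÷ 4 mcg/mL = 413.385 mL/hr
Volume infused so far = 413.385 mL/hr × 0.3 hr = 124.0155 mL
Volume remaining = 250 − 124.0155 = 125.9845 mL
New rate:
Dose = 0.11 mcg/kg/min × 88.9 kg = 9.779 mcg/min
9.779 mcg/min × 60 min/hr = 586.74 mcg/hr
Rate = 586.74 mcg/hr ÷ 4 mcg/mL = 146.685 mL/hr
Time remaining = 125.9845 mL ÷ 146.685 mL/hr = 0.8588779 hr

0.9 hours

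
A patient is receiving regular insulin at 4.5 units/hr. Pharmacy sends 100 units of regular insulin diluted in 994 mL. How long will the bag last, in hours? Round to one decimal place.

Concentration = 100 units ÷ 994 mL = 0.1006036 units/mL
Rate = 4.5 units/hr ÷ 0.1006036 units/mL = 44.73 mL/hr
Duration = 994 mL ÷ 44.73 mL/hr = 22.22222 hr

22.2 hours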